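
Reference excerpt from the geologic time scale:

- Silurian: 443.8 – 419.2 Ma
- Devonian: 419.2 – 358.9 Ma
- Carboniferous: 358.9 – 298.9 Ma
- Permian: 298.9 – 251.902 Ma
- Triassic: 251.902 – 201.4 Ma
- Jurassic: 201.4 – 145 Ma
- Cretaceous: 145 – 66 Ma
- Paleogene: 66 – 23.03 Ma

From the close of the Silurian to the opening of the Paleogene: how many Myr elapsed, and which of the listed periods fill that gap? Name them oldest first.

End of Silurian = 419.2 Ma; start of Paleogene = 66 Ma.
Gap = 419.2 − 66 = 353.2 Myr.
Periods wholly inside 419.2–66 Ma: Devonian (419.2–358.9), Carboniferous (358.9–298.9), Permian (298.9–251.902), Triassic (251.902–201.4), Jurassic (201.4–145), Cretaceous (145–66).

353.2 million years; Devonian, Carboniferous, Permian, Triassic, Jurassic, Cretaceous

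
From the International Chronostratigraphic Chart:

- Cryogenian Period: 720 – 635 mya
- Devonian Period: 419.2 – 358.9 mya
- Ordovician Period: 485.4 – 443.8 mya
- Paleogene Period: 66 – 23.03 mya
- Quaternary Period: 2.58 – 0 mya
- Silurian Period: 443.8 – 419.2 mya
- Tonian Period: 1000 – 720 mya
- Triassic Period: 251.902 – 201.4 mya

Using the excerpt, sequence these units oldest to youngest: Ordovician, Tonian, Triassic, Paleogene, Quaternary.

Tonian, Ordovician, Triassic, Paleogene, Quaternary

Read off each span (Ma): Ordovician 485.4–443.8; Tonian 1000–720; Triassic 251.902–201.4; Paleogene 66–23.03; Quaternary 2.58–0.
Larger Ma is older, so oldest→youngest is Tonian, Ordovician, Triassic, Paleogene, Quaternary.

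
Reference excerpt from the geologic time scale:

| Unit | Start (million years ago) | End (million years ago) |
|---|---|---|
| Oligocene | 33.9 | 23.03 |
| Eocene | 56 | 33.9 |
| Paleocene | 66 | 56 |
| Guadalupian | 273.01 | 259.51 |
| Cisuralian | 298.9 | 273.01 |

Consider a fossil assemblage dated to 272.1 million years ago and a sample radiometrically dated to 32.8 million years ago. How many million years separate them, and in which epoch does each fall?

Elapsed time: 272.1 − 32.8 = 239.3 Myr.
272.1 Ma lies within 273.01–259.51 Ma: Guadalupian.
32.8 Ma lies within 33.9–23.03 Ma: Oligocene.

239.3 million years apart; the first in the Guadalupian, the second in the Oligocene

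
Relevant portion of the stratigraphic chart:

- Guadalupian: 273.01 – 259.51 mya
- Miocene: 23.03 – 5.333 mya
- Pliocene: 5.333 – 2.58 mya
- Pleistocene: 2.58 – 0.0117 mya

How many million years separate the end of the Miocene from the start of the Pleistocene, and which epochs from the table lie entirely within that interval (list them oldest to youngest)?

The Miocene closes at 5.333 Ma and the Pleistocene opens at 2.58 Ma, so the interval is 5.333 − 2.58 = 2.753 Myr.
An epoch fits inside if it starts at or after 5.333 Ma and ends at or before 2.58 Ma; oldest first that gives Pliocene.

2.753 million years; Pliocene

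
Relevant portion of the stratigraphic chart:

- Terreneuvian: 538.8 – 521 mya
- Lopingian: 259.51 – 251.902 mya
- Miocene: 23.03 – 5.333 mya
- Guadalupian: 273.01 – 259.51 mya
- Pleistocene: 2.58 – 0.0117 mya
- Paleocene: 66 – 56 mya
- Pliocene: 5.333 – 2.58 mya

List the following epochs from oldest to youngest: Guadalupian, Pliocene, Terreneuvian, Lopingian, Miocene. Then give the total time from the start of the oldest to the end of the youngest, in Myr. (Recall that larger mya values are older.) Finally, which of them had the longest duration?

Terreneuvian → Guadalupian → Lopingian → Miocene → Pliocene; total span 536.22 Myr; longest is Terreneuvian

From the excerpt: Guadalupian 273.01–259.51; Pliocene 5.333–2.58; Terreneuvian 538.8–521; Lopingian 259.51–251.902; Miocene 23.03–5.333 (Ma).
Larger Ma is earlier, so the oldest is Terreneuvian and the youngest is Pliocene; oldest to youngest: Terreneuvian, Guadalupian, Lopingian, Miocene, Pliocene.
Oldest start 538.8 minus youngest end 2.58 gives 536.22 Myr overall.
Individual lengths (start − end): Lopingian 7.608; Guadalupian 13.5; Terreneuvian 17.8; Miocene 17.697; Pliocene 2.753. The largest is Terreneuvian at 17.8 Myr.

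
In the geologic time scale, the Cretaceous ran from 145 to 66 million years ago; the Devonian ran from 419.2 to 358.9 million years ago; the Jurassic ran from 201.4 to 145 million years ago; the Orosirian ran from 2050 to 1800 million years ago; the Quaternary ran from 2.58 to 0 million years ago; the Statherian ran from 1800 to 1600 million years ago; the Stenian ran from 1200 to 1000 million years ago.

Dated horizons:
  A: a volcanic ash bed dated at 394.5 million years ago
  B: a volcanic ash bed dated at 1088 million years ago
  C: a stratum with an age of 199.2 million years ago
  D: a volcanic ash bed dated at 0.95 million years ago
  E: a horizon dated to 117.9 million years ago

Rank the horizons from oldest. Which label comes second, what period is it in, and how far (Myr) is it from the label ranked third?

A, in the Devonian; 195.3 million years to C

Sorted oldest-first by Ma: B (1088), A (394.5), C (199.2), E (117.9), D (0.95).
The second oldest is A at 394.5 Ma, which lies in 419.2–358.9 Ma: the Devonian.
The third oldest is C at 199.2 Ma; separation = |394.5 − 199.2| = 195.3 Myr.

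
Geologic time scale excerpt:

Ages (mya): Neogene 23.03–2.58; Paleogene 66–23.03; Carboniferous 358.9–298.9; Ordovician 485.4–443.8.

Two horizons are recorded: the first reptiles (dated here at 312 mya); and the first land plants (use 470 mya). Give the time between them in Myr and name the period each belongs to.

Elapsed time: 470 − 312 = 158 Myr.
312 Ma lies within 358.9–298.9 Ma: Carboniferous.
470 Ma lies within 485.4–443.8 Ma: Ordovician.

158 million years apart; the first in the Carboniferous, the second in the Ordovician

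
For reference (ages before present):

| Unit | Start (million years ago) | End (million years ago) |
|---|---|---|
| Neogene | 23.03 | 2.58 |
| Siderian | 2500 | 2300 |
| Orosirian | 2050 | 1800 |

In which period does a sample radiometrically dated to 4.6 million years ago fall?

Neogene

4.6 Ma lies between 23.03 and 2.58 Ma, so it falls in the Neogene.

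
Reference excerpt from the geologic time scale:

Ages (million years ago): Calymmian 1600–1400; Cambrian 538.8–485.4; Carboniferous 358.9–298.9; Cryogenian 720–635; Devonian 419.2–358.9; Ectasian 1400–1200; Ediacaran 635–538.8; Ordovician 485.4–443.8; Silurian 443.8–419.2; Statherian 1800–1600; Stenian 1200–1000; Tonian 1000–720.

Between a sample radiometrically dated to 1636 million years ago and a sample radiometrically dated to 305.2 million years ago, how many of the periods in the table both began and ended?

The older date is 1636 Ma and the younger is 305.2 Ma.
Periods with start < 1636 and end > 305.2 Ma: Calymmian (1600–1400), Ectasian (1400–1200), Stenian (1200–1000), Tonian (1000–720), Cryogenian (720–635), Ediacaran (635–538.8), Cambrian (538.8–485.4), Ordovician (485.4–443.8), Silurian (443.8–419.2), Devonian (419.2–358.9).
That is 10 complete periods.

10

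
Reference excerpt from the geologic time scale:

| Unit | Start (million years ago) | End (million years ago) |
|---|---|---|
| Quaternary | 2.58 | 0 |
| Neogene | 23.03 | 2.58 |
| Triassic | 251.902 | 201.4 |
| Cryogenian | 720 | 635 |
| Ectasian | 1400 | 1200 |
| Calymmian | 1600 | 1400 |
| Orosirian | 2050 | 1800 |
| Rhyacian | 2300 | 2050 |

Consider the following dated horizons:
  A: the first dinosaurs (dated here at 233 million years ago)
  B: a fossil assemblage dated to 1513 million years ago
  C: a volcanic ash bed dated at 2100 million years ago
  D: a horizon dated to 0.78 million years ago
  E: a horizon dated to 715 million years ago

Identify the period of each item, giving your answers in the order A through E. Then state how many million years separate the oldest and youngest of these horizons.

Match each age against the start–end ranges in the excerpt: A = 233 Ma → Triassic (251.902–201.4); B = 1513 Ma → Calymmian (1600–1400); C = 2100 Ma → Rhyacian (2300–2050); D = 0.78 Ma → Quaternary (2.58–0); E = 715 Ma → Cryogenian (720–635).
The largest age is 2100 Ma and the smallest is 0.78 Ma; their difference is 2099.22 Myr.

A — Triassic; B — Calymmian; C — Rhyacian; D — Quaternary; E — Cryogenian; span 2099.22 million years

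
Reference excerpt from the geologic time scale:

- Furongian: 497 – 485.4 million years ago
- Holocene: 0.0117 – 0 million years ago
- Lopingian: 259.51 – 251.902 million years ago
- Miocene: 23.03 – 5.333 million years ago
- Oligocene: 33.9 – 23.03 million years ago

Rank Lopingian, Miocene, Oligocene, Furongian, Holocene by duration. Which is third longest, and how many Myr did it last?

Oligocene, 10.87 million years

Start − end for each: Lopingian 259.51 − 251.902 = 7.608; Miocene 23.03 − 5.333 = 17.697; Oligocene 33.9 − 23.03 = 10.87; Furongian 497 − 485.4 = 11.6; Holocene 0.0117 − 0 = 0.0117.
Ranking these from longest: Miocene > Furongian > Oligocene > Lopingian > Holocene.
Position 3 in that ranking is Oligocene, which lasted 10.87 Myr.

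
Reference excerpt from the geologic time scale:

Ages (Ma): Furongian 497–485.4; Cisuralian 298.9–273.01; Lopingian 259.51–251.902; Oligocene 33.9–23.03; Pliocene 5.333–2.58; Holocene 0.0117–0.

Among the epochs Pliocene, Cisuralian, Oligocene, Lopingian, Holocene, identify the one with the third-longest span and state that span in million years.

Lopingian, 7.608 million years

Durations: Pliocene 2.753; Cisuralian 25.89; Oligocene 10.87; Lopingian 7.608; Holocene 0.0117 Myr.
Sorted longest-first: Cisuralian (25.89), Oligocene (10.87), Lopingian (7.608), Pliocene (2.753), Holocene (0.0117).
The third longest is Lopingian at 7.608 Myr.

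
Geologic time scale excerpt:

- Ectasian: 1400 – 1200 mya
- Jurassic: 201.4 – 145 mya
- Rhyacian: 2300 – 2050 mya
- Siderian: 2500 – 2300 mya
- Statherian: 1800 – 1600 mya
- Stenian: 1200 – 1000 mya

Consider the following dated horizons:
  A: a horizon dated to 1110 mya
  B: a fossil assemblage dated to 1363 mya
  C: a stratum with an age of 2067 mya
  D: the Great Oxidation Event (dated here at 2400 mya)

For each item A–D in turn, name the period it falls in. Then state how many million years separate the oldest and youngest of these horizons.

A — Stenian; B — Ectasian; C — Rhyacian; D — Siderian; span 1290 million years

Match each age against the start–end ranges in the excerpt: A = 1110 Ma → Stenian (1200–1000); B = 1363 Ma → Ectasian (1400–1200); C = 2067 Ma → Rhyacian (2300–2050); D = 2400 Ma → Siderian (2500–2300).
The largest age is 2400 Ma and the smallest is 1110 Ma; their difference is 1290 Myr.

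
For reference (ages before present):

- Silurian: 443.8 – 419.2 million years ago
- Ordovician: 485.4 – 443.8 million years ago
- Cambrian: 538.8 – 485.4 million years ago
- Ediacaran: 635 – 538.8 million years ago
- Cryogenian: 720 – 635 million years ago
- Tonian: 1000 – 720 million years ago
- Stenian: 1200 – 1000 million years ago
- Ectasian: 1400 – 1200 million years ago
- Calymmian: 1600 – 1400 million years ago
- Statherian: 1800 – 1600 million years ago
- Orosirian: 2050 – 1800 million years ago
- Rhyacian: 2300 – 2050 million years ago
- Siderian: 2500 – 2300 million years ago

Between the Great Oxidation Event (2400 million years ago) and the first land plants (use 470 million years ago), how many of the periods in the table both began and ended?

10

2400 Ma sits inside the Siderian (2500–2300) and 470 Ma inside the Ordovician (485.4–443.8); neither of those is wholly between the two dates.
The listed periods lying completely between them are Rhyacian, Orosirian, Statherian, Calymmian, Ectasian, Stenian, Tonian, Cryogenian, Ediacaran, Cambrian — 10 in all.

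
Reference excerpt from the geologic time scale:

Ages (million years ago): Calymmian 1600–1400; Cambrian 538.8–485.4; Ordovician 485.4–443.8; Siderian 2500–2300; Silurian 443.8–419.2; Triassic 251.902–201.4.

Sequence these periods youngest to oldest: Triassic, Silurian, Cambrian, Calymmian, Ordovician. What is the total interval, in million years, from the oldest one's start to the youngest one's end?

Triassic, Silurian, Ordovician, Cambrian, Calymmian; total span 1398.6 Myr

Start ages (Ma): Calymmian 1600, Cambrian 538.8, Ordovician 485.4, Silurian 443.8, Triassic 251.902.
Ordered youngest to oldest: Triassic, Silurian, Ordovician, Cambrian, Calymmian.
Span = 1600 − 201.4 = 1398.6 Myr.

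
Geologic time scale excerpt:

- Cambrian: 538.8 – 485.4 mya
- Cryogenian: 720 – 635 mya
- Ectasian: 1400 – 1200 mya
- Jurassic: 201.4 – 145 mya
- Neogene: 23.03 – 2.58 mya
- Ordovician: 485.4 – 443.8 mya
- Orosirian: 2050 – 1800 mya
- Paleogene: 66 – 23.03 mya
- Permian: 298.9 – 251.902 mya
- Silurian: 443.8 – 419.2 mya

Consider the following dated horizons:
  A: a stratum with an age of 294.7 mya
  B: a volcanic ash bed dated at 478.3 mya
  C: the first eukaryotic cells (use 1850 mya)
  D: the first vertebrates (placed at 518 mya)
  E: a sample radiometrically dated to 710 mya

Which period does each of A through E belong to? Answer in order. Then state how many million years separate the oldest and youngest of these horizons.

Match each age against the start–end ranges in the excerpt: A = 294.7 Ma → Permian (298.9–251.902); B = 478.3 Ma → Ordovician (485.4–443.8); C = 1850 Ma → Orosirian (2050–1800); D = 518 Ma → Cambrian (538.8–485.4); E = 710 Ma → Cryogenian (720–635).
The largest age is 1850 Ma and the smallest is 294.7 Ma; their difference is 1555.3 Myr.

A — Permian; B — Ordovician; C — Orosirian; D — Cambrian; E — Cryogenian; span 1555.3 million years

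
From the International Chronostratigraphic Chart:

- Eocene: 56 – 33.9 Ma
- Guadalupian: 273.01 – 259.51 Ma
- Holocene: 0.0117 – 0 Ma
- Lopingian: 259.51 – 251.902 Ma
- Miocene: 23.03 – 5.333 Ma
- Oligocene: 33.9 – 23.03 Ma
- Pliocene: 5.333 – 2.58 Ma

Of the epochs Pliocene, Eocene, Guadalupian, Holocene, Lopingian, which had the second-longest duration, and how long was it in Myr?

Guadalupian, 13.5 million years

Start − end for each: Pliocene 5.333 − 2.58 = 2.753; Eocene 56 − 33.9 = 22.1; Guadalupian 273.01 − 259.51 = 13.5; Holocene 0.0117 − 0 = 0.0117; Lopingian 259.51 − 251.902 = 7.608.
Ranking these from longest: Eocene > Guadalupian > Lopingian > Pliocene > Holocene.
Position 2 in that ranking is Guadalupian, which lasted 13.5 Myr.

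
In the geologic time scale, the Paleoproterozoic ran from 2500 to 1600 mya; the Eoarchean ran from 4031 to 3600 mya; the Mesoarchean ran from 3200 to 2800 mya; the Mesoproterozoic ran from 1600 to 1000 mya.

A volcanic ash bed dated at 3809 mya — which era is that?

Eoarchean

3809 Ma lies between 4031 and 3600 Ma, so it falls in the Eoarchean.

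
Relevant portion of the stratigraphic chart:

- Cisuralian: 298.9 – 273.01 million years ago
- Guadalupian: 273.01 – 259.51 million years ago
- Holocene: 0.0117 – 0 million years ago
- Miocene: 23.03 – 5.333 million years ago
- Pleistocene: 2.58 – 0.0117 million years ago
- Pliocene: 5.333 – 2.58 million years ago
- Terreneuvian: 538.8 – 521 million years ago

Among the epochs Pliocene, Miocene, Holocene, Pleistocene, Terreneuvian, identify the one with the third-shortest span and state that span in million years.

Durations: Pliocene 2.753; Miocene 17.697; Holocene 0.0117; Pleistocene 2.5683; Terreneuvian 17.8 Myr.
Sorted shortest-first: Holocene (0.0117), Pleistocene (2.5683), Pliocene (2.753), Miocene (17.697), Terreneuvian (17.8).
The third shortest is Pliocene at 2.753 Myr.

Pliocene, 2.753 million years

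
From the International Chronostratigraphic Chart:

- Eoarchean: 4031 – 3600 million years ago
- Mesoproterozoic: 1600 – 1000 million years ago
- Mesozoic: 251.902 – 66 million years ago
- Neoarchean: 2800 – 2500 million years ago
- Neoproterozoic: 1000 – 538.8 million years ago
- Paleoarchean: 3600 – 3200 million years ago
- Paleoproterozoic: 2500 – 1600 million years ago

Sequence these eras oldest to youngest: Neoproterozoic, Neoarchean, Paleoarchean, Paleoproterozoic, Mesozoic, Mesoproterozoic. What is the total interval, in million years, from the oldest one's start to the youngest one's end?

Paleoarchean, Neoarchean, Paleoproterozoic, Mesoproterozoic, Neoproterozoic, Mesozoic; total span 3534 Myr

Start ages (Ma): Paleoarchean 3600, Neoarchean 2800, Paleoproterozoic 2500, Mesoproterozoic 1600, Neoproterozoic 1000, Mesozoic 251.902.
Ordered oldest to youngest: Paleoarchean, Neoarchean, Paleoproterozoic, Mesoproterozoic, Neoproterozoic, Mesozoic.
Span = 3600 − 66 = 3534 Myr.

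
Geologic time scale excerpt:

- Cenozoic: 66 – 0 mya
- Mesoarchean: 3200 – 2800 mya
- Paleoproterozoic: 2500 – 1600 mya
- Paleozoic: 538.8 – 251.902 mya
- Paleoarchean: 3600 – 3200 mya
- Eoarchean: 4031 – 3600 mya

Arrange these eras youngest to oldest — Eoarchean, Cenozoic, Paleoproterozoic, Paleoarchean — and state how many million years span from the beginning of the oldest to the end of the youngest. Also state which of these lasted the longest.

Cenozoic → Paleoproterozoic → Paleoarchean → Eoarchean; total span 4031 Myr; longest is Paleoproterozoic

From the excerpt: Eoarchean 4031–3600; Cenozoic 66–0; Paleoproterozoic 2500–1600; Paleoarchean 3600–3200 (Ma).
Larger Ma is earlier, so the oldest is Eoarchean and the youngest is Cenozoic; youngest to oldest: Cenozoic, Paleoproterozoic, Paleoarchean, Eoarchean.
Oldest start 4031 minus youngest end 0 gives 4031 Myr overall.
Individual lengths (start − end): Cenozoic 66; Paleoarchean 400; Paleoproterozoic 900; Eoarchean 431. The largest is Paleoproterozoic at 900 Myr.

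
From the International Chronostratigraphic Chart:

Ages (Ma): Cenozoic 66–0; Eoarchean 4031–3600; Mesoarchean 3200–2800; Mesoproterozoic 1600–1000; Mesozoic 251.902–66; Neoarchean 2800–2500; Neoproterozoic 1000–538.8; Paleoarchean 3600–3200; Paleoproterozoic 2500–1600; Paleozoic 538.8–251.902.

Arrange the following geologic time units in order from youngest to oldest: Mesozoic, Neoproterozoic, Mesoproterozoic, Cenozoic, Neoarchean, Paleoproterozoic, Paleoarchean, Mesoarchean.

Sorting by start age (ascending Ma, since larger Ma = older): Cenozoic began 66, Mesozoic began 251.902, Neoproterozoic began 1000, Mesoproterozoic began 1600, Paleoproterozoic began 2500, Neoarchean began 2800, Mesoarchean began 3200, Paleoarchean began 3600.

Cenozoic, Mesozoic, Neoproterozoic, Mesoproterozoic, Paleoproterozoic, Neoarchean, Mesoarchean, Paleoarchean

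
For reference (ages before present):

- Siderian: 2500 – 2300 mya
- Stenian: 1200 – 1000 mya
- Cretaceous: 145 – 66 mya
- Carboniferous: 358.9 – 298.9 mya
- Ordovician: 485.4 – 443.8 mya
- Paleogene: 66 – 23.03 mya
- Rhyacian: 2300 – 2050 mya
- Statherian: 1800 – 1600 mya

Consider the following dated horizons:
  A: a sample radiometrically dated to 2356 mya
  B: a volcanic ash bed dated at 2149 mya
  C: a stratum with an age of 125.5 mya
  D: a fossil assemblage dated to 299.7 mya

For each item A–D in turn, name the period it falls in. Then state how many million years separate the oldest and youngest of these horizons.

A — Siderian; B — Rhyacian; C — Cretaceous; D — Carboniferous; span 2230.5 million years

A: 2356 Ma lies in 2500–2300 Ma, so Siderian.
B: 2149 Ma lies in 2300–2050 Ma, so Rhyacian.
C: 125.5 Ma lies in 145–66 Ma, so Cretaceous.
D: 299.7 Ma lies in 358.9–298.9 Ma, so Carboniferous.
Oldest = 2356 Ma, youngest = 125.5 Ma → span 2230.5 Myr.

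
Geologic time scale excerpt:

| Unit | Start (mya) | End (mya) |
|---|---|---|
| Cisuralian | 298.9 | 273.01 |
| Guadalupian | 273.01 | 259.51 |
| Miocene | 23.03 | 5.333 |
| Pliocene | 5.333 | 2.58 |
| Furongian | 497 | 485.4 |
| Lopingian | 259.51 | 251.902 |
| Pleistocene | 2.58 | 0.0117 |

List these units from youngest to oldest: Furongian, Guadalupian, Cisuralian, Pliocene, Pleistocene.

Pleistocene, Pliocene, Guadalupian, Cisuralian, Furongian

Read off each span (Ma): Furongian 497–485.4; Guadalupian 273.01–259.51; Cisuralian 298.9–273.01; Pliocene 5.333–2.58; Pleistocene 2.58–0.0117.
Larger Ma is older, so oldest→youngest is Furongian, Cisuralian, Guadalupian, Pliocene, Pleistocene; reverse it for youngest→oldest.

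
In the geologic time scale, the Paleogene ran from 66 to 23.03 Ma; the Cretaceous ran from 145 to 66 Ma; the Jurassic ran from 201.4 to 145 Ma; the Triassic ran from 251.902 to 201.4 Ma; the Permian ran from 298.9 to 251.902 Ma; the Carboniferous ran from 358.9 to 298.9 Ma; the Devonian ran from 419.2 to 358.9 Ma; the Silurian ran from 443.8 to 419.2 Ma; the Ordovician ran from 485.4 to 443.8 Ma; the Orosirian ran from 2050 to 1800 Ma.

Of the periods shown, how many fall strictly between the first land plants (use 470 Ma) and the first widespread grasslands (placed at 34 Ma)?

7

470 Ma sits inside the Ordovician (485.4–443.8) and 34 Ma inside the Paleogene (66–23.03); neither of those is wholly between the two dates.
The listed periods lying completely between them are Silurian, Devonian, Carboniferous, Permian, Triassic, Jurassic, Cretaceous — 7 in all.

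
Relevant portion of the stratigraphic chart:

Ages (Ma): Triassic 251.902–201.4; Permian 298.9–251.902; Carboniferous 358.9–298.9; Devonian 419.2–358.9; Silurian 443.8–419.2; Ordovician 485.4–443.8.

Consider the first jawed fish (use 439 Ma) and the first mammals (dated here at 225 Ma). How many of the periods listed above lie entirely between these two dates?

3

The older date is 439 Ma and the younger is 225 Ma.
Periods with start < 439 and end > 225 Ma: Devonian (419.2–358.9), Carboniferous (358.9–298.9), Permian (298.9–251.902).
That is 3 complete periods.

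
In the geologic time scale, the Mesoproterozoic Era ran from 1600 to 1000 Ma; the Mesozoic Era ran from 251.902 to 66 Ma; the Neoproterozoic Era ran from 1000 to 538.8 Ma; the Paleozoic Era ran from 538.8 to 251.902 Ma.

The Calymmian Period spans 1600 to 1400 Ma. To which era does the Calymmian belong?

Mesoproterozoic

The Calymmian (1600–1400 Ma) lies entirely within 1600–1000 Ma, the Mesoproterozoic Era.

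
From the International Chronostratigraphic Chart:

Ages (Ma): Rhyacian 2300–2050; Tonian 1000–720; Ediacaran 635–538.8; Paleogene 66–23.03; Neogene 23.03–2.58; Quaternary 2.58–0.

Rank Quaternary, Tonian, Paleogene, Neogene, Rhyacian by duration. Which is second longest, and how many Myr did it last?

Rhyacian, 250 million years

Durations: Quaternary 2.58; Tonian 280; Paleogene 42.97; Neogene 20.45; Rhyacian 250 Myr.
Sorted longest-first: Tonian (280), Rhyacian (250), Paleogene (42.97), Neogene (20.45), Quaternary (2.58).
The second longest is Rhyacian at 250 Myr.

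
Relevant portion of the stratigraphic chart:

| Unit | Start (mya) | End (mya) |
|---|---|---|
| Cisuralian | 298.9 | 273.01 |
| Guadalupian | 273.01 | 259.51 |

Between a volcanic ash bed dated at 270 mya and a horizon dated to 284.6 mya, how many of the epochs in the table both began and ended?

Checking each listed span, none has both start < 284.6 Ma and end > 270 Ma — every epoch straddles one of the two dates or lies outside them — so the count is 0.

0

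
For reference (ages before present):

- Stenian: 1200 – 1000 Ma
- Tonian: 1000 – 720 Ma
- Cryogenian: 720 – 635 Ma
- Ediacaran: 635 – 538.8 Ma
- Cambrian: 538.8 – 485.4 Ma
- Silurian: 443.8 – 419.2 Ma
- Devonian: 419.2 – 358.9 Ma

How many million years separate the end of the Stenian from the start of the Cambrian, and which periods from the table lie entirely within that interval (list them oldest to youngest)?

End of Stenian = 1000 Ma; start of Cambrian = 538.8 Ma.
Gap = 1000 − 538.8 = 461.2 Myr.
Periods wholly inside 1000–538.8 Ma: Tonian (1000–720), Cryogenian (720–635), Ediacaran (635–538.8).

461.2 million years; Tonian, Cryogenian, Ediacaran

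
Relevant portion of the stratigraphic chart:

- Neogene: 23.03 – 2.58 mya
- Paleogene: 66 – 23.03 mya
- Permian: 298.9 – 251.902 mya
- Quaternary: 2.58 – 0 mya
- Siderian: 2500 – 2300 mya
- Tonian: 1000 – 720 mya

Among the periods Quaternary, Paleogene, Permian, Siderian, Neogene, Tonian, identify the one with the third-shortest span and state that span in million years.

Paleogene, 42.97 million years

Start − end for each: Quaternary 2.58 − 0 = 2.58; Paleogene 66 − 23.03 = 42.97; Permian 298.9 − 251.902 = 46.998; Siderian 2500 − 2300 = 200; Neogene 23.03 − 2.58 = 20.45; Tonian 1000 − 720 = 280.
Ranking these from shortest: Quaternary < Neogene < Paleogene < Permian < Siderian < Tonian.
Position 3 in that ranking is Paleogene, which lasted 42.97 Myr.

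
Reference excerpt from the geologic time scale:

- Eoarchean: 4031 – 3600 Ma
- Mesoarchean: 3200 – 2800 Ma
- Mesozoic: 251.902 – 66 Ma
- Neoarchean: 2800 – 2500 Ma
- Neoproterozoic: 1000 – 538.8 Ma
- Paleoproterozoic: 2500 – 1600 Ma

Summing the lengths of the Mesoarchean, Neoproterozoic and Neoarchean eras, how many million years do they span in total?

1161.2 million years

Each duration: Mesoarchean = 400; Neoproterozoic = 461.2; Neoarchean = 300.
Sum: 400 + 461.2 + 300 = 1161.2 Myr.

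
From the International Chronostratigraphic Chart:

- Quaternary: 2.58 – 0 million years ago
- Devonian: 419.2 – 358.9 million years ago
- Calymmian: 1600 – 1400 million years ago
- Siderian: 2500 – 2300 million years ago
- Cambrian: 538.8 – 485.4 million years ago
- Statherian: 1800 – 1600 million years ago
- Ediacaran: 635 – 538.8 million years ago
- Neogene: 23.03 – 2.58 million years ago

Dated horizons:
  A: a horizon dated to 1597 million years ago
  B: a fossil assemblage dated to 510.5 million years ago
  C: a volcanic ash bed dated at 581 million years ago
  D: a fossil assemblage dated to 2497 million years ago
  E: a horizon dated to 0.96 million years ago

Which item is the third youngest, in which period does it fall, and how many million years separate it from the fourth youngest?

C, in the Ediacaran; 1016 million years to A

Sorted youngest-first by Ma: E (0.96), B (510.5), C (581), A (1597), D (2497).
The third youngest is C at 581 Ma, which lies in 635–538.8 Ma: the Ediacaran.
The fourth youngest is A at 1597 Ma; separation = |581 − 1597| = 1016 Myr.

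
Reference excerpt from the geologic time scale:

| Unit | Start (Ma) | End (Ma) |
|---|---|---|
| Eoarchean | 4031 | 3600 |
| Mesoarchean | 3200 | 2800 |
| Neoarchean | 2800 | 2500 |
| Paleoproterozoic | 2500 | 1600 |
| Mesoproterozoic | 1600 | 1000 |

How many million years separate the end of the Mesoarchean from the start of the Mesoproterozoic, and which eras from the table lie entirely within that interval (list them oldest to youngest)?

The Mesoarchean closes at 2800 Ma and the Mesoproterozoic opens at 1600 Ma, so the interval is 2800 − 1600 = 1200 Myr.
An era fits inside if it starts at or after 2800 Ma and ends at or before 1600 Ma; oldest first that gives Neoarchean, Paleoproterozoic.

1200 million years; Neoarchean, Paleoproterozoic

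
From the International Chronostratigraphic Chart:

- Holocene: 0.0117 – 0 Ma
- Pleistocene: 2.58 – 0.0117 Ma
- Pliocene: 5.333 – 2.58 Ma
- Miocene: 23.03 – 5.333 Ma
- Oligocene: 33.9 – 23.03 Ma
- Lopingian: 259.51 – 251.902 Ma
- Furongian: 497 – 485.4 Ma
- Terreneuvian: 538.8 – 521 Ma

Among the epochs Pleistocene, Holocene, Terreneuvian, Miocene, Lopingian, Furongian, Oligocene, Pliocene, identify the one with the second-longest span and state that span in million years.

Start − end for each: Pleistocene 2.58 − 0.0117 = 2.5683; Holocene 0.0117 − 0 = 0.0117; Terreneuvian 538.8 − 521 = 17.8; Miocene 23.03 − 5.333 = 17.697; Lopingian 259.51 − 251.902 = 7.608; Furongian 497 − 485.4 = 11.6; Oligocene 33.9 − 23.03 = 10.87; Pliocene 5.333 − 2.58 = 2.753.
Ranking these from longest: Terreneuvian > Miocene > Furongian > Oligocene > Lopingian > Pliocene > Pleistocene > Holocene.
Position 2 in that ranking is Miocene, which lasted 17.697 Myr.

Miocene, 17.697 million years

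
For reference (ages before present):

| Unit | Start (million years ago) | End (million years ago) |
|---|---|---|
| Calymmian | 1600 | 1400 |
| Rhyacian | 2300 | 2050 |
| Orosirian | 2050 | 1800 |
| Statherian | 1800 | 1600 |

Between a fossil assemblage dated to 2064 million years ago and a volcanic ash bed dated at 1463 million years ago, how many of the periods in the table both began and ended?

2

2064 Ma sits inside the Rhyacian (2300–2050) and 1463 Ma inside the Calymmian (1600–1400); neither of those is wholly between the two dates.
The listed periods lying completely between them are Orosirian, Statherian — 2 in all.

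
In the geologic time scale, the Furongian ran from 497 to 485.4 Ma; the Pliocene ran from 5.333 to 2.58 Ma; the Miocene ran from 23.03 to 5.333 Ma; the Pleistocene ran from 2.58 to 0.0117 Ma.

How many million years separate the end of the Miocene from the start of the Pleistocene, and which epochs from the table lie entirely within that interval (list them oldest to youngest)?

2.753 million years; Pliocene

End of Miocene = 5.333 Ma; start of Pleistocene = 2.58 Ma.
Gap = 5.333 − 2.58 = 2.753 Myr.
Epochs wholly inside 5.333–2.58 Ma: Pliocene (5.333–2.58).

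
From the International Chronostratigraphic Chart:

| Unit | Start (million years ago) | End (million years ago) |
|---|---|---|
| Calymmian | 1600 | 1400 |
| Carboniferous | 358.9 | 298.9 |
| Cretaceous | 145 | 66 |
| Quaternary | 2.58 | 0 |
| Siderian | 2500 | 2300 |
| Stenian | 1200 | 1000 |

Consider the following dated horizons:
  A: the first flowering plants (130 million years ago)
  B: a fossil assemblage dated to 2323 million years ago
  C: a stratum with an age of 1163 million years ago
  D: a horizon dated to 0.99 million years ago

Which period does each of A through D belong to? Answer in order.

Match each age against the start–end ranges in the excerpt: A = 130 Ma → Cretaceous (145–66); B = 2323 Ma → Siderian (2500–2300); C = 1163 Ma → Stenian (1200–1000); D = 0.99 Ma → Quaternary (2.58–0).

A — Cretaceous; B — Siderian; C — Stenian; D — Quaternary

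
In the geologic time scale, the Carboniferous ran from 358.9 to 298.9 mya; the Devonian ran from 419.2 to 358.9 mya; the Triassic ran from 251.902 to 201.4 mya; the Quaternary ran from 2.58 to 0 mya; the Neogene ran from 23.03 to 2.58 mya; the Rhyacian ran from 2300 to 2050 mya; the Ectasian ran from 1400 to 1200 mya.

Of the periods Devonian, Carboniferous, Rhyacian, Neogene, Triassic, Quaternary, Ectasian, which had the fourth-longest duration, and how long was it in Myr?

Carboniferous, 60 million years

Durations: Devonian 60.3; Carboniferous 60; Rhyacian 250; Neogene 20.45; Triassic 50.502; Quaternary 2.58; Ectasian 200 Myr.
Sorted longest-first: Rhyacian (250), Ectasian (200), Devonian (60.3), Carboniferous (60), Triassic (50.502), Neogene (20.45), Quaternary (2.58).
The fourth longest is Carboniferous at 60 Myr.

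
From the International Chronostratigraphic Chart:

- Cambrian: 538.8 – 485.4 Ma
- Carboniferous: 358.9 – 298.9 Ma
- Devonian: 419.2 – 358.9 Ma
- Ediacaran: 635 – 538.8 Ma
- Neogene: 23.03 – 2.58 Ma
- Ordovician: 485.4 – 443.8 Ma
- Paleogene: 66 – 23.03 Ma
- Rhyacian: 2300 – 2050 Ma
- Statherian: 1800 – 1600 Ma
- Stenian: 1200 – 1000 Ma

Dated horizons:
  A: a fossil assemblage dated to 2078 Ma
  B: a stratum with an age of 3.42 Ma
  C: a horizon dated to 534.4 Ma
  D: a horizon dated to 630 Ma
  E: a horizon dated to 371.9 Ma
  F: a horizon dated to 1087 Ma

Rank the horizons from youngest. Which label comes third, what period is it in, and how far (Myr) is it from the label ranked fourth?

Sorted youngest-first by Ma: B (3.42), E (371.9), C (534.4), D (630), F (1087), A (2078).
The third youngest is C at 534.4 Ma, which lies in 538.8–485.4 Ma: the Cambrian.
The fourth youngest is D at 630 Ma; separation = |534.4 − 630| = 95.6 Myr.

C, in the Cambrian; 95.6 million years to D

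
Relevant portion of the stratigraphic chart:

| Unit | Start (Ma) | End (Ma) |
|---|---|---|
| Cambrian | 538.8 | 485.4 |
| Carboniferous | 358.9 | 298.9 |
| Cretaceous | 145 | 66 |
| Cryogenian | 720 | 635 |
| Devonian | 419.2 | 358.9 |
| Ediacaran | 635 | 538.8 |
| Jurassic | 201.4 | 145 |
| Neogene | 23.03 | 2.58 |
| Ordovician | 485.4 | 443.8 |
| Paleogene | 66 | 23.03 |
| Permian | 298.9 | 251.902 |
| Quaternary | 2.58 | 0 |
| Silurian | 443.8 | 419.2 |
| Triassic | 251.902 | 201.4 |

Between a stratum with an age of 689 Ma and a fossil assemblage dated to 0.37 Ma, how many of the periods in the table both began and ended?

12

689 Ma sits inside the Cryogenian (720–635) and 0.37 Ma inside the Quaternary (2.58–0); neither of those is wholly between the two dates.
The listed periods lying completely between them are Ediacaran, Cambrian, Ordovician, Silurian, Devonian, Carboniferous, Permian, Triassic, Jurassic, Cretaceous, Paleogene, Neogene — 12 in all.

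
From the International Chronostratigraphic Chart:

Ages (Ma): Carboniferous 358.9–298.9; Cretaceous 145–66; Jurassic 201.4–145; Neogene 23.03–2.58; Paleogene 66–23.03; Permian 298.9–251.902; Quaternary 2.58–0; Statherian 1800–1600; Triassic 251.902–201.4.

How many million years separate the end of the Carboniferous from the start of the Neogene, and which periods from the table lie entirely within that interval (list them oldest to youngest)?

End of Carboniferous = 298.9 Ma; start of Neogene = 23.03 Ma.
Gap = 298.9 − 23.03 = 275.87 Myr.
Periods wholly inside 298.9–23.03 Ma: Permian (298.9–251.902), Triassic (251.902–201.4), Jurassic (201.4–145), Cretaceous (145–66), Paleogene (66–23.03).

275.87 million years; Permian, Triassic, Jurassic, Cretaceous, Paleogene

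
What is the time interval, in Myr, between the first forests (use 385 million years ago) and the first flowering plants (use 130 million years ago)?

385 − 130 = 255 million years.

255 million years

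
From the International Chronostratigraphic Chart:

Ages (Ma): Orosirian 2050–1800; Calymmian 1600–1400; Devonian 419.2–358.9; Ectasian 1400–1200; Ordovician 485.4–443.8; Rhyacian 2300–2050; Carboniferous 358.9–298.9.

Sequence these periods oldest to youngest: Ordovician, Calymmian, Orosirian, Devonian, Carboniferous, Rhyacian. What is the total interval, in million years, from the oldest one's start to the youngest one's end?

Rhyacian → Orosirian → Calymmian → Ordovician → Devonian → Carboniferous; total span 2001.1 Myr

From the excerpt: Ordovician 485.4–443.8; Calymmian 1600–1400; Orosirian 2050–1800; Devonian 419.2–358.9; Carboniferous 358.9–298.9; Rhyacian 2300–2050 (Ma).
Larger Ma is earlier, so the oldest is Rhyacian and the youngest is Carboniferous; oldest to youngest: Rhyacian, Orosirian, Calymmian, Ordovician, Devonian, Carboniferous.
Oldest start 2300 minus youngest end 298.9 gives 2001.1 Myr overall.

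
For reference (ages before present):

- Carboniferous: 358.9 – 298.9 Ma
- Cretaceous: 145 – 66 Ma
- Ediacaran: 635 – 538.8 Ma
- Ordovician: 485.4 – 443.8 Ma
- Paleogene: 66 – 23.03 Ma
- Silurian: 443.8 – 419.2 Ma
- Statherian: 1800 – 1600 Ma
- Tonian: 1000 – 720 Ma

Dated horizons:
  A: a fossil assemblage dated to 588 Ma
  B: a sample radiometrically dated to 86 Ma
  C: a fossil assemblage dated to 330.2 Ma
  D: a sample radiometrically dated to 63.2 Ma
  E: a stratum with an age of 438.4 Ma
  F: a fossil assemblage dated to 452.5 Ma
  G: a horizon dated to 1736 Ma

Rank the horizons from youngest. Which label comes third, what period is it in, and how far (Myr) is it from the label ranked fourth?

Smaller Ma means younger, so youngest first: D 63.2 < B 86 < C 330.2 < E 438.4 < F 452.5 < A 588 < G 1736.
Counting 3 along gives C (330.2 Ma); the excerpt puts that inside the Carboniferous, 358.9–298.9 Ma.
Next in line is E (438.4 Ma), and 438.4 − 330.2 = 108.2 Myr.

C, in the Carboniferous; 108.2 million years to E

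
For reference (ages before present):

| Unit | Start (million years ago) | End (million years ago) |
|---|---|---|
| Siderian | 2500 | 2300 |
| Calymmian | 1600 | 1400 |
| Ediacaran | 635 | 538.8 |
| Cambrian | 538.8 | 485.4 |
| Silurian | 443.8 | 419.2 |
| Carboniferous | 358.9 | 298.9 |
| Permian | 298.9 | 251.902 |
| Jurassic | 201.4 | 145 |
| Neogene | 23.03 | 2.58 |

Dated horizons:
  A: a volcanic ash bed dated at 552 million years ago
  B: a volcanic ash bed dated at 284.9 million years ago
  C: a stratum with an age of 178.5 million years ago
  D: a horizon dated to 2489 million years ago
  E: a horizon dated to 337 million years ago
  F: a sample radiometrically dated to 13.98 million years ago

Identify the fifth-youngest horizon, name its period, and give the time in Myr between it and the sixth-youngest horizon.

Sorted youngest-first by Ma: F (13.98), C (178.5), B (284.9), E (337), A (552), D (2489).
The fifth youngest is A at 552 Ma, which lies in 635–538.8 Ma: the Ediacaran.
The sixth youngest is D at 2489 Ma; separation = |552 − 2489| = 1937 Myr.

A, in the Ediacaran; 1937 million years to D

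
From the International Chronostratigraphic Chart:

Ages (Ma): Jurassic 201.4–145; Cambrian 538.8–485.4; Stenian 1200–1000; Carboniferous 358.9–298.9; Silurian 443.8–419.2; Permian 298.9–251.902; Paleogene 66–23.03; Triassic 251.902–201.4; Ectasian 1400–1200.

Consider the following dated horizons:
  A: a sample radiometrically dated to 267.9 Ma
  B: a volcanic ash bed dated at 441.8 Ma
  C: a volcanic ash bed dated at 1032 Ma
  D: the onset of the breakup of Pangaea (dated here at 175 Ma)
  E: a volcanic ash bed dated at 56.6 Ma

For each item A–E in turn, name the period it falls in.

A — Permian; B — Silurian; C — Stenian; D — Jurassic; E — Paleogene

A: 267.9 Ma lies in 298.9–251.902 Ma, so Permian.
B: 441.8 Ma lies in 443.8–419.2 Ma, so Silurian.
C: 1032 Ma lies in 1200–1000 Ma, so Stenian.
D: 175 Ma lies in 201.4–145 Ma, so Jurassic.
E: 56.6 Ma lies in 66–23.03 Ma, so Paleogene.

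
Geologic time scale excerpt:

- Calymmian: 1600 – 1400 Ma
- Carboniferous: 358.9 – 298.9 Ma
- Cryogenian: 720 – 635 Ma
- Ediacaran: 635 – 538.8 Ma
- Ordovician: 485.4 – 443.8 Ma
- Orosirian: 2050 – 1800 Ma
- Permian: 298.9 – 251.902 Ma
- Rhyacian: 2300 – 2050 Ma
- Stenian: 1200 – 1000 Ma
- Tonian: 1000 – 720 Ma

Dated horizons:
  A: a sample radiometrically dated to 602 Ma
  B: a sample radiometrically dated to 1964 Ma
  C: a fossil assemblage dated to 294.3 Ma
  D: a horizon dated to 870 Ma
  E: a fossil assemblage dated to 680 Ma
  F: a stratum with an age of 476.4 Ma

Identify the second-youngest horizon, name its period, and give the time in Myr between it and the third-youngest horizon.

F, in the Ordovician; 125.6 million years to A

Sorted youngest-first by Ma: C (294.3), F (476.4), A (602), E (680), D (870), B (1964).
The second youngest is F at 476.4 Ma, which lies in 485.4–443.8 Ma: the Ordovician.
The third youngest is A at 602 Ma; separation = |476.4 − 602| = 125.6 Myr.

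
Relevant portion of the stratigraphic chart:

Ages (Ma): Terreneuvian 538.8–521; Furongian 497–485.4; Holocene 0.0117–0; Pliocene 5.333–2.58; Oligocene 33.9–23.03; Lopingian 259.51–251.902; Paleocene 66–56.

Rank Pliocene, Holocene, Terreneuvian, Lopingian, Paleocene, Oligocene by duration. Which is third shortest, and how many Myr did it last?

Durations: Pliocene 2.753; Holocene 0.0117; Terreneuvian 17.8; Lopingian 7.608; Paleocene 10; Oligocene 10.87 Myr.
Sorted shortest-first: Holocene (0.0117), Pliocene (2.753), Lopingian (7.608), Paleocene (10), Oligocene (10.87), Terreneuvian (17.8).
The third shortest is Lopingian at 7.608 Myr.

Lopingian, 7.608 million years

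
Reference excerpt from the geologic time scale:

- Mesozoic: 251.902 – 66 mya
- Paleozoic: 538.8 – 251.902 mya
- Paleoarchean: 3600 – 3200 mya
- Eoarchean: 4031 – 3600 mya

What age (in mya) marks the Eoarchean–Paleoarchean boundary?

The Eoarchean ends and the Paleoarchean begins at 3600 mya.

3600 mya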